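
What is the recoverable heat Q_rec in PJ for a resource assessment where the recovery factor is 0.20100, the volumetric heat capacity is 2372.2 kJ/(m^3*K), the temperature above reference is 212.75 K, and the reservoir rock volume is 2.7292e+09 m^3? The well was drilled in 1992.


Step 1: Q_s = Vr*rhoc*dT/1e12 = 2.7292e+09*2372.2*212.75/1e12 = 1377.388 PJ
Step 2: Q_rec = Q_s * RF = 1377.388 * 0.201 = 276.85 PJ
Q_rec = 276.85 PJ


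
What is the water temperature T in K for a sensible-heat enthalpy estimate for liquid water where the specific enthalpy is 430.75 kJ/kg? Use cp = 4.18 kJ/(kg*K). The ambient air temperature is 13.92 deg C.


T = h / cp
T = 430.75 / 4.18
T = 103.0502 deg C
Convert to K: 103.0502 + 273.15 = 376.20 K
T = 376.20 K


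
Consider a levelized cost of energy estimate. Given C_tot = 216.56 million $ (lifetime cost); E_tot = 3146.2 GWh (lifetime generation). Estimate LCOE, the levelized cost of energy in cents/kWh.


LCOE = C_tot / E_tot * 100
LCOE = 216.56 / 3146.2 * 100
LCOE = 6.8832 cents/kWh


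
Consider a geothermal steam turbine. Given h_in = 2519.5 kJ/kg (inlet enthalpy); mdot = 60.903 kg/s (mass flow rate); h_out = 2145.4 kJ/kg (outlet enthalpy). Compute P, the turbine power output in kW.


P = mdot * (h_in - h_out) / 1000
P = 60.903 * (2519.5 - 2145.4) / 1000
P = 22.78381 MW
Convert: 22.78381 MW * 1000.0 = 22784 kW
P = 22784 kW


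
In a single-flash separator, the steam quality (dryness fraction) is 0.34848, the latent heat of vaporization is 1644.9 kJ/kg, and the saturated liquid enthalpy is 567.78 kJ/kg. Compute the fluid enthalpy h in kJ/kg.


h = hf + x * hfg
h = 567.78 + 0.34848 * 1644.9
h = 1141.0 kJ/kg


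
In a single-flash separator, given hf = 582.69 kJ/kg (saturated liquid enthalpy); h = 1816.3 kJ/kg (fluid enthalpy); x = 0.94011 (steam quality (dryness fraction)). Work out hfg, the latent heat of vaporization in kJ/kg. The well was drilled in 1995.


hfg = (h - hf) / x
hfg = (1816.3 - 582.69) / 0.94011
hfg = 1312.2 kJ/kg


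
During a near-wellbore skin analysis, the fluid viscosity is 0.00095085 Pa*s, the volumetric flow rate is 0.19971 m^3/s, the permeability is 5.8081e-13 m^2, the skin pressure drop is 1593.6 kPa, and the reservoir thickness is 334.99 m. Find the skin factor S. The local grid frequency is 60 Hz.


S = dP_s * 1000 * 2*pi*k*hr / (q*mu)
S = 1593.6 * 1000 * 2*pi*5.8081e-13*334.99 / (0.19971*0.00095085)
S = 10.259


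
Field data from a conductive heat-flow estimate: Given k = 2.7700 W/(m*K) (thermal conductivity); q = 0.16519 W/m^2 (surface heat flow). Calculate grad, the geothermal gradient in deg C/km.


grad = q * 1000 / k
grad = 0.16519 * 1000 / 2.7700
grad = 59.635 deg C/km


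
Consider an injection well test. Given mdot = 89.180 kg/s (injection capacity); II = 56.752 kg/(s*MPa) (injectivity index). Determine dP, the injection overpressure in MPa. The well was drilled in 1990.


dP = mdot * 1000 / II
dP = 89.180 * 1000 / 56.752
dP = 1571.398 kPa
Convert: 1571.398 kPa * 0.001 = 1.5714 MPa
dP = 1.5714 MPa


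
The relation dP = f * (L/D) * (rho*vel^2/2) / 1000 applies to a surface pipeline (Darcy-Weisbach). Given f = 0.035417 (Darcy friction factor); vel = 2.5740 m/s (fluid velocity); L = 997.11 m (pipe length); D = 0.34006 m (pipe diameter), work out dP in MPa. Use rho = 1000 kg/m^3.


dP = f * (L/D) * (rho*vel^2/2) / 1000
dP = 0.035417 * (997.11/0.34006) * (1000*2.5740^2/2) / 1000
dP = 344.0221 kPa
Convert: 344.0221 kPa * 0.001 = 0.34402 MPa
dP = 0.34402 MPa


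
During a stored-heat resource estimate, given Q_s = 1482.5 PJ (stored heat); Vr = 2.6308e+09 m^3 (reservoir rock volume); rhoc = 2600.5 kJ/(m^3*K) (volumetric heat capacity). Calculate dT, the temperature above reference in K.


dT = Q_s * 1e12 / (Vr * rhoc)
dT = 1482.5 * 1e12 / (2.6308e+09 * 2600.5)
dT = 216.70 K


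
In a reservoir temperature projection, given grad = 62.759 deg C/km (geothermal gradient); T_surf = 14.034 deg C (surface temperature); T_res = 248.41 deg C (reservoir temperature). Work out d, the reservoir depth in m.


d = (T_res - T_surf) / grad * 1000
d = (248.41 - 14.034) / 62.759 * 1000
d = 3734.5 m


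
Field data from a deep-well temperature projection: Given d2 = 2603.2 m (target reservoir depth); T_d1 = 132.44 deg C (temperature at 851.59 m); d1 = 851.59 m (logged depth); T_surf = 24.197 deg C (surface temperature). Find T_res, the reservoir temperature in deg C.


Step 1: grad = (T_d1 - T_surf)/d1 * 1000 = (132.44 - 24.197)/851.59 * 1000 = 127.1069 deg C/km
Step 2: T_res = T_surf + grad*d2/1000 = 24.197 + 127.1069*2603.2/1000 = 355.08 deg C
T_res = 355.08 deg C


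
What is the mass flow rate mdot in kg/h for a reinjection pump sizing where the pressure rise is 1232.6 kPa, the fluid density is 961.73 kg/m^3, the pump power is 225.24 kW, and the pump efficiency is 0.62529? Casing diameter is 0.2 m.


mdot = P_pump * rho * eta / dP
mdot = 225.24 * 961.73 * 0.62529 / 1232.6
mdot = 109.8900 kg/s
Convert: 109.8900 kg/s * 3600.0 = 3.9560e+05 kg/h
mdot = 3.9560e+05 kg/h


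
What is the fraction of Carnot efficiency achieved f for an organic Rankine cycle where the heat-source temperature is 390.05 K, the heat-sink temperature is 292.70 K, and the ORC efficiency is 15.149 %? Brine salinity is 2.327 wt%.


f = (eta_orc/100) / (1 - Tc/Th)
f = (15.149/100) / (1 - 292.70/390.05)
f = 0.60697


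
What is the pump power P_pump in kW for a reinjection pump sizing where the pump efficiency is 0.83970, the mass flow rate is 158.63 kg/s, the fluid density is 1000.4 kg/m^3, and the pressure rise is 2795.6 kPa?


P_pump = mdot * dP / (rho * eta)
P_pump = 158.63 * 2795.6 / (1000.4 * 0.83970)
P_pump = 527.91 kW


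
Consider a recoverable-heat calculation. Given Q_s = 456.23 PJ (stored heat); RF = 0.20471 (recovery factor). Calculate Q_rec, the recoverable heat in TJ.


Q_rec = Q_s * RF
Q_rec = 456.23 * 0.20471
Q_rec = 93.39484 PJ
Convert: 93.39484 PJ * 1000.0 = 93395 TJ
Q_rec = 93395 TJ


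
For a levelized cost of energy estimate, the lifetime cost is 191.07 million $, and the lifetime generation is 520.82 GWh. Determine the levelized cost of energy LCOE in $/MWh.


LCOE = C_tot / E_tot * 100
LCOE = 191.07 / 520.82 * 100
LCOE = 36.68638 cents/kWh
Convert: 36.68638 cents/kWh * 10.0 = 366.86 $/MWh
LCOE = 366.86 $/MWh


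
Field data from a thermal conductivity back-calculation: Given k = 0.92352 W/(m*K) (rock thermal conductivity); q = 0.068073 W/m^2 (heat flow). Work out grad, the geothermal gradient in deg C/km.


grad = q / k * 1000
grad = 0.068073 / 0.92352 * 1000
grad = 73.710 deg C/km


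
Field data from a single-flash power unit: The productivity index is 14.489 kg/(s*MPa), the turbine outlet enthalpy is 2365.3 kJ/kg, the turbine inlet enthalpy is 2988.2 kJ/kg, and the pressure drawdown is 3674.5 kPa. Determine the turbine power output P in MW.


Step 1: mdot = PI * dP / 1000 = 14.489 * 3674.5 / 1000 = 53.23983 kg/s
Step 2: P = mdot*(h_in - h_out)/1000 = 53.23983*(2988.2 - 2365.3)/1000 = 33.163 MW
P = 33.163 MW


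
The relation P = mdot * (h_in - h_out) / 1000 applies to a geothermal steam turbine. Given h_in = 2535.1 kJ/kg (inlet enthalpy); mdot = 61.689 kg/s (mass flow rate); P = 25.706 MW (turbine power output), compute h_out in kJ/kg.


h_out = h_in - P * 1000 / mdot
h_out = 2535.1 - 25.706 * 1000 / 61.689
h_out = 2118.4 kJ/kg


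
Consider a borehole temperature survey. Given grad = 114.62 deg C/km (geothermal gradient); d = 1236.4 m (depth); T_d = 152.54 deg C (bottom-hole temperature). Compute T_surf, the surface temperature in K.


T_surf = T_d - grad * d / 1000
T_surf = 152.54 - 114.62 * 1236.4 / 1000
T_surf = 10.82383 deg C
Convert to K: 10.82383 + 273.15 = 283.97 K
T_surf = 283.97 K


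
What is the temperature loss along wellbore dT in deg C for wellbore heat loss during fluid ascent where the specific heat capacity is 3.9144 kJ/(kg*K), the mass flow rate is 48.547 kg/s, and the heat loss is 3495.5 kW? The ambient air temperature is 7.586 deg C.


dT = Q_loss / (mdot * cp)
dT = 3495.5 / (48.547 * 3.9144)
dT = 18.39423 K
Convert (temperature difference, 1 K = 1 deg C): 18.39423 K = 18.39423 deg C
dT = 18.394 deg C


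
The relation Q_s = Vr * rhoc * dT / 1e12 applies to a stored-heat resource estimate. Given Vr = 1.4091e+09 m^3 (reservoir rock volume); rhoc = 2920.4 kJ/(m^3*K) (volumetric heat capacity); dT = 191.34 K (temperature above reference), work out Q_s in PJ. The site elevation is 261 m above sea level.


Q_s = Vr * rhoc * dT / 1e12
Q_s = 1.4091e+09 * 2920.4 * 191.34 / 1e12
Q_s = 787.39 PJ


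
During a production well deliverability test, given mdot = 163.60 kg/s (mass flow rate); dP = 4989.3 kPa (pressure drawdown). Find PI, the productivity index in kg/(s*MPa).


PI = mdot * 1000 / dP
PI = 163.60 * 1000 / 4989.3
PI = 32.790 kg/(s*MPa)


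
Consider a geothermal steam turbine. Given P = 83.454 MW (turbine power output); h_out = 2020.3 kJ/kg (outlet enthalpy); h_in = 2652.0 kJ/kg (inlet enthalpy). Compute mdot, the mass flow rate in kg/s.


mdot = P * 1000 / (h_in - h_out)
mdot = 83.454 * 1000 / (2652.0 - 2020.3)
mdot = 132.11 kg/s


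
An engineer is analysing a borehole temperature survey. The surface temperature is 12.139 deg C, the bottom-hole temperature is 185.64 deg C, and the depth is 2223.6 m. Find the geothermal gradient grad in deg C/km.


grad = (T_d - T_surf) / d * 1000
grad = (185.64 - 12.139) / 2223.6 * 1000
grad = 78.027 deg C/km


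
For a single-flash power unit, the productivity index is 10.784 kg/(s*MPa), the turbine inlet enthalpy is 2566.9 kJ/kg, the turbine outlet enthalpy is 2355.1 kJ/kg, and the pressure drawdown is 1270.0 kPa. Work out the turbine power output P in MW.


Step 1: mdot = PI * dP / 1000 = 10.784 * 1270.0 / 1000 = 13.69568 kg/s
Step 2: P = mdot*(h_in - h_out)/1000 = 13.69568*(2566.9 - 2355.1)/1000 = 2.9007 MW
P = 2.9007 MW


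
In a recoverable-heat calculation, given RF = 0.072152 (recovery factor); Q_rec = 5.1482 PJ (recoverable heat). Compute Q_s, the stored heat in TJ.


Q_s = Q_rec / RF
Q_s = 5.1482 / 0.072152
Q_s = 71.35215 PJ
Convert: 71.35215 PJ * 1000.0 = 71352 TJ
Q_s = 71352 TJ


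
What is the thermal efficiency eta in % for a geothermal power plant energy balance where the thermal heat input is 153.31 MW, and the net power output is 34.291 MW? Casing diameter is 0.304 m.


eta = W_net / Q_in * 100
eta = 34.291 / 153.31 * 100
eta = 22.367 %


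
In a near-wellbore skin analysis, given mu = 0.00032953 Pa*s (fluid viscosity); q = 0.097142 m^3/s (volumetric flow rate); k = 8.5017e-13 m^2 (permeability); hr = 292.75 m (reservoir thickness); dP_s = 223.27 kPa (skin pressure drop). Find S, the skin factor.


S = dP_s * 1000 * 2*pi*k*hr / (q*mu)
S = 223.27 * 1000 * 2*pi*8.5017e-13*292.75 / (0.097142*0.00032953)
S = 10.907


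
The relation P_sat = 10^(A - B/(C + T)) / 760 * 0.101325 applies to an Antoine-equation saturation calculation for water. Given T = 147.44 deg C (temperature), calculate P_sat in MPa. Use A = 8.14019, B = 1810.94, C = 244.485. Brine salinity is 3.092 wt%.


P_sat = 10^(A - B/(C + T)) / 760 * 0.101325
P_sat = 10^(8.14019 - 1810.94/(244.485 + 147.44)) / 760 * 0.101325
P_sat = 0.44103 MPa


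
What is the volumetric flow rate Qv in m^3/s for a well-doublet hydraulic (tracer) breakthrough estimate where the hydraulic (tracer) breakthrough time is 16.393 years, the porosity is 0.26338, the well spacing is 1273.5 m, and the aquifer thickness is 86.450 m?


Qv = pi*hr*phi*L^2 / (3*t_bt*365.25*86400)
Qv = pi*86.450*0.26338*1273.5^2 / (3*16.393*365.25*86400)
Qv = 0.074750 m^3/s


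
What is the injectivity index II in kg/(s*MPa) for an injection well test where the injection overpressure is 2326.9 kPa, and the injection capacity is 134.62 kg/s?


II = mdot * 1000 / dP
II = 134.62 * 1000 / 2326.9
II = 57.854 kg/(s*MPa)


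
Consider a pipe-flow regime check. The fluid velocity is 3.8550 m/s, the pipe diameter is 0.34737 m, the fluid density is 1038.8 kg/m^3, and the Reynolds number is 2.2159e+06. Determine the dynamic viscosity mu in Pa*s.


mu = rho * vel * D / Re
mu = 1038.8 * 3.8550 * 0.34737 / 2.2159e+06
mu = 0.00062777 Pa*s


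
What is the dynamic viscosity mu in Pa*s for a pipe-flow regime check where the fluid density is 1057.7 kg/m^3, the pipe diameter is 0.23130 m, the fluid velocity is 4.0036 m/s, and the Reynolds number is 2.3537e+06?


mu = rho * vel * D / Re
mu = 1057.7 * 4.0036 * 0.23130 / 2.3537e+06
mu = 0.00041614 Pa*s


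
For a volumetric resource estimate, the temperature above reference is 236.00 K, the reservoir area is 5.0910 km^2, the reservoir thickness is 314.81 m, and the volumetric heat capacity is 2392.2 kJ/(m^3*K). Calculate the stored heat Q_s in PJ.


Step 1: Vr = A*1e6*hr = 5.091*1e6*314.81 = 1.602698e+09 m^3
Step 2: Q_s = Vr*rhoc*dT/1e12 = 1.602698e+09*2392.2*236.0/1e12 = 904.82 PJ
Q_s = 904.82 PJ


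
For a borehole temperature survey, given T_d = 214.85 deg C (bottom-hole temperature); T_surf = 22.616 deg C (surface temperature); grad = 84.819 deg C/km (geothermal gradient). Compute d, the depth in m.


d = (T_d - T_surf) / grad * 1000
d = (214.85 - 22.616) / 84.819 * 1000
d = 2266.4 m


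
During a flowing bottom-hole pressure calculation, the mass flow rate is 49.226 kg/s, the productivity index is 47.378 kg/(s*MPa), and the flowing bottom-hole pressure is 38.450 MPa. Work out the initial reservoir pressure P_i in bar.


P_i = P_wf + mdot / PI
P_i = 38.450 + 49.226 / 47.378
P_i = 39.48901 MPa
Convert: 39.48901 MPa * 10.0 = 394.89 bar
P_i = 394.89 bar


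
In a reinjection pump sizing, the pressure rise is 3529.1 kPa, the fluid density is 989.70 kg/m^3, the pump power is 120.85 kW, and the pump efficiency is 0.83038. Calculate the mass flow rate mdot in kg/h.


mdot = P_pump * rho * eta / dP
mdot = 120.85 * 989.70 * 0.83038 / 3529.1
mdot = 28.14253 kg/s
Convert: 28.14253 kg/s * 3600.0 = 1.0131e+05 kg/h
mdot = 1.0131e+05 kg/h


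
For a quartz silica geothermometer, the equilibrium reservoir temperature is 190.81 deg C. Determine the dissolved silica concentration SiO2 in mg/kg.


SiO2 = 10^(5.19 - 1309/(T_eq + 273.15))
SiO2 = 10^(5.19 - 1309/(190.81 + 273.15))
SiO2 = 233.69 mg/kg


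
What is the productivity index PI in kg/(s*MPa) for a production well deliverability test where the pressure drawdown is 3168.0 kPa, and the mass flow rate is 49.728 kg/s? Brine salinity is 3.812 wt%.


PI = mdot * 1000 / dP
PI = 49.728 * 1000 / 3168.0
PI = 15.697 kg/(s*MPa)


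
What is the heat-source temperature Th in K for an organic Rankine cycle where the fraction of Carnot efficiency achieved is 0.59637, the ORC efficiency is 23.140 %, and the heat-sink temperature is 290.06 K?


Th = Tc / (1 - (eta_orc/100)/f)
Th = 290.06 / (1 - (23.140/100)/0.59637)
Th = 473.97 K


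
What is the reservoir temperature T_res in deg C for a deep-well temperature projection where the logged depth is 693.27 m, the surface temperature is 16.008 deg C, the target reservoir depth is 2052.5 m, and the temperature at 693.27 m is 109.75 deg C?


Step 1: grad = (T_d1 - T_surf)/d1 * 1000 = (109.75 - 16.008)/693.27 * 1000 = 135.2172 deg C/km
Step 2: T_res = T_surf + grad*d2/1000 = 16.008 + 135.2172*2052.5/1000 = 293.54 deg C
T_res = 293.54 deg C


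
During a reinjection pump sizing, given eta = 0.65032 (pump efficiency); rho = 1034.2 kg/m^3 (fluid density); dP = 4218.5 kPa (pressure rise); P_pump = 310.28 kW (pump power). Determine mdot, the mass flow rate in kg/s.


mdot = P_pump * rho * eta / dP
mdot = 310.28 * 1034.2 * 0.65032 / 4218.5
mdot = 49.468 kg/s


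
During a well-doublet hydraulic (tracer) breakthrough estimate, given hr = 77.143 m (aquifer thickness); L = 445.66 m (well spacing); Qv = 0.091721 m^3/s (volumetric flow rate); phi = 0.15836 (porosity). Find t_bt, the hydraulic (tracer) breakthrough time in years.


t_bt = pi * hr * phi * L^2 / (3 * Qv) / (365.25*86400)
t_bt = pi * 77.143 * 0.15836 * 445.66^2 / (3 * 0.091721) / (365.25*86400)
t_bt = 0.87782 years


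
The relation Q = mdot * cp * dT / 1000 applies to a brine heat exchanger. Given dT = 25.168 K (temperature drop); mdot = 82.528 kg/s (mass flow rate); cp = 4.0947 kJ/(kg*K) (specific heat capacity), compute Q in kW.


Q = mdot * cp * dT / 1000
Q = 82.528 * 4.0947 * 25.168 / 1000
Q = 8.504957 MW
Convert: 8.504957 MW * 1000.0 = 8505.0 kW
Q = 8505.0 kW


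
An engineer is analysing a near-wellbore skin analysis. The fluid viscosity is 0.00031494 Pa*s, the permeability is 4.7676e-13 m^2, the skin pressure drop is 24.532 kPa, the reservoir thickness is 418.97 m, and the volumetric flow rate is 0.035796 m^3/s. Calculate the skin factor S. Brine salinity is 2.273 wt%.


S = dP_s * 1000 * 2*pi*k*hr / (q*mu)
S = 24.532 * 1000 * 2*pi*4.7676e-13*418.97 / (0.035796*0.00031494)
S = 2.7311


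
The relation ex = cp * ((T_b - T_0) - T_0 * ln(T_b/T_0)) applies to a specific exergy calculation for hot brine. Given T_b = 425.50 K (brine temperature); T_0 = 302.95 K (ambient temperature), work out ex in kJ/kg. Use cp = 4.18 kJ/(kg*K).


ex = cp * ((T_b - T_0) - T_0 * ln(T_b/T_0))
ex = 4.18 * ((425.50 - 302.95) - 302.95 * ln(425.50/302.95))
ex = 82.090 kJ/kg


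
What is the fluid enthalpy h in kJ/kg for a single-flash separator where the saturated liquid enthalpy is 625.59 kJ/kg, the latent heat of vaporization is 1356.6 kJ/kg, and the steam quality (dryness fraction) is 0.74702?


h = hf + x * hfg
h = 625.59 + 0.74702 * 1356.6
h = 1639.0 kJ/kg


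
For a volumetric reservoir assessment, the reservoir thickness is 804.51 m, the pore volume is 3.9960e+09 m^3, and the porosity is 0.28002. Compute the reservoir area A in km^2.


A = Vp / (1e6 * hr * phi)
A = 3.9960e+09 / (1e6 * 804.51 * 0.28002)
A = 17.738 km^2


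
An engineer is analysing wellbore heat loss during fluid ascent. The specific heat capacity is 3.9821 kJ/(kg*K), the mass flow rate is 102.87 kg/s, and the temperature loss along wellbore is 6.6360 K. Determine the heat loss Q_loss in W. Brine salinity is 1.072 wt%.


Q_loss = mdot * cp * dT
Q_loss = 102.87 * 3.9821 * 6.6360
Q_loss = 2718.362 kW
Convert: 2718.362 kW * 1000.0 = 2.7184e+06 W
Q_loss = 2.7184e+06 W


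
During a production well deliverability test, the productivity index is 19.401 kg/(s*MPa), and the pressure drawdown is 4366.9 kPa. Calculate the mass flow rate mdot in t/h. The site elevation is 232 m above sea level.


mdot = PI * dP / 1000
mdot = 19.401 * 4366.9 / 1000
mdot = 84.72223 kg/s
Convert: 84.72223 kg/s * 3.6 = 305.00 t/h
mdot = 305.00 t/h


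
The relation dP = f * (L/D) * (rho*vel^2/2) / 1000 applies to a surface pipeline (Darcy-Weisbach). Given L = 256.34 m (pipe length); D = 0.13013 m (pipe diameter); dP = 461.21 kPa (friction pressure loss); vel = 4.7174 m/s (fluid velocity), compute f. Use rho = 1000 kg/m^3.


f = dP*1000 / ((L/D)*(rho*vel^2/2))
f = 461.21*1000 / ((256.34/0.13013)*(1000*4.7174^2/2))
f = 0.021042


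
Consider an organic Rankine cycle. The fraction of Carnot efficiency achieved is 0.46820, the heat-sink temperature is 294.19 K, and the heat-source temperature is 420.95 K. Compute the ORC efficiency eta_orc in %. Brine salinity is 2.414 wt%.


eta_orc = (1 - Tc/Th) * f * 100
eta_orc = (1 - 294.19/420.95) * 0.46820 * 100
eta_orc = 14.099 %


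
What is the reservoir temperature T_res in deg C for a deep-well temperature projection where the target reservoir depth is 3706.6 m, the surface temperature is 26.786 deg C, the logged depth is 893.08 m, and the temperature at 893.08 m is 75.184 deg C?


Step 1: grad = (T_d1 - T_surf)/d1 * 1000 = (75.184 - 26.786)/893.08 * 1000 = 54.19223 deg C/km
Step 2: T_res = T_surf + grad*d2/1000 = 26.786 + 54.19223*3706.6/1000 = 227.65 deg C
T_res = 227.65 deg C


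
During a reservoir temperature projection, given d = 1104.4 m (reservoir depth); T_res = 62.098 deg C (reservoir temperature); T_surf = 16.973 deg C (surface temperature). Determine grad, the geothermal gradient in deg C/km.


grad = (T_res - T_surf) / d * 1000
grad = (62.098 - 16.973) / 1104.4 * 1000
grad = 40.859 deg C/km


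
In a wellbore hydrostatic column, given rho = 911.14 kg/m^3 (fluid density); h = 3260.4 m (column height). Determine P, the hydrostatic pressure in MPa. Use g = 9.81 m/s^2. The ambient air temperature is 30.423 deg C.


P = rho * g * h / 1e6
P = 911.14 * 9.81 * 3260.4 / 1e6
P = 29.142 MPa


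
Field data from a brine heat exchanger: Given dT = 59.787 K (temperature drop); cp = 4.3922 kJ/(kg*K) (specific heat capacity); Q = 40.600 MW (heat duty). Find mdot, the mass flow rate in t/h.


mdot = Q * 1000 / (cp * dT)
mdot = 40.600 * 1000 / (4.3922 * 59.787)
mdot = 154.6099 kg/s
Convert: 154.6099 kg/s * 3.6 = 556.60 t/h
mdot = 556.60 t/h


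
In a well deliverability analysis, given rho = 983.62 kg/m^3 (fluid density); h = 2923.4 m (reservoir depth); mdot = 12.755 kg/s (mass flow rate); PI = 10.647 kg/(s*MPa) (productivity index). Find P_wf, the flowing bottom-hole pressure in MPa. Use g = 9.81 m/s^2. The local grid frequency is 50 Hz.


Step 1: P_i = rho*g*h/1e6 = 983.62*9.81*2923.4/1e6 = 28.20880 MPa
Step 2: P_wf = P_i - mdot/PI = 28.20880 - 12.755/10.647 = 27.011 MPa
P_wf = 27.011 MPa


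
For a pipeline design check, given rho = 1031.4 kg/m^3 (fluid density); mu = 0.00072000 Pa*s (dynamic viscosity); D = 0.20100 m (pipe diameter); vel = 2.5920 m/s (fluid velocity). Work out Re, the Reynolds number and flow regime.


Step 1: Re = rho*vel*D/mu = 1031.4*2.592*0.201/0.00072 = 7.4632e+05
Step 2: Re = 7.4632e+05 > 4000, so flow is turbulent.
Re = 7.4632e+05 (turbulent)


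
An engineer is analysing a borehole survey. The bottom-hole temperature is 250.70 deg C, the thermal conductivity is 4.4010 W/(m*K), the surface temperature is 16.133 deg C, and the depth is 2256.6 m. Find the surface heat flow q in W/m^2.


Step 1: grad = (T_d - T_surf)/d * 1000 = (250.7 - 16.133)/2256.6 * 1000 = 103.9471 deg C/km
Step 2: q = k * grad / 1000 = 4.401 * 103.9471 / 1000 = 0.45747 W/m^2
q = 0.45747 W/m^2


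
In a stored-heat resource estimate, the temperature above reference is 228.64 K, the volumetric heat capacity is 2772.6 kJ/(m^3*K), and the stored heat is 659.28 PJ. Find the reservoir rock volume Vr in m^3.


Vr = Q_s * 1e12 / (rhoc * dT)
Vr = 659.28 * 1e12 / (2772.6 * 228.64)
Vr = 1.0400e+09 m^3


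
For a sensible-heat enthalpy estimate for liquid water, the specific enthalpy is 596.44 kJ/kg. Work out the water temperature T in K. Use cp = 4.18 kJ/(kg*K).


T = h / cp
T = 596.44 / 4.18
T = 142.6890 deg C
Convert to K: 142.6890 + 273.15 = 415.84 K
T = 415.84 K


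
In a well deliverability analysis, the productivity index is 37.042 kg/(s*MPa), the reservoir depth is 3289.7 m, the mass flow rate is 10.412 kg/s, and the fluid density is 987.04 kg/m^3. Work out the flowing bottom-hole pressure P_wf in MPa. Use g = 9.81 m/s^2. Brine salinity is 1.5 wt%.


Step 1: P_i = rho*g*h/1e6 = 987.04*9.81*3289.7/1e6 = 31.85371 MPa
Step 2: P_wf = P_i - mdot/PI = 31.85371 - 10.412/37.042 = 31.573 MPa
P_wf = 31.573 MPa


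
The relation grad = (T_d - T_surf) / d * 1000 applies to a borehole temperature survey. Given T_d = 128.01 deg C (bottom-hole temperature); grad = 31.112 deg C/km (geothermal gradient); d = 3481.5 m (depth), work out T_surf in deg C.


T_surf = T_d - grad * d / 1000
T_surf = 128.01 - 31.112 * 3481.5 / 1000
T_surf = 19.694 deg C


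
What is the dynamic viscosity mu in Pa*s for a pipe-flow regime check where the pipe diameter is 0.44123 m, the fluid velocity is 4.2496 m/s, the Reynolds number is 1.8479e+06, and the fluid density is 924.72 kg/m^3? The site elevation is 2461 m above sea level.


mu = rho * vel * D / Re
mu = 924.72 * 4.2496 * 0.44123 / 1.8479e+06
mu = 0.00093831 Pa*s


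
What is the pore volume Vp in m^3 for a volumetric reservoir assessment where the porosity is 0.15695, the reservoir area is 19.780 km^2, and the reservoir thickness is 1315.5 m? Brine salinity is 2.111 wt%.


Vp = A * 1e6 * hr * phi
Vp = 19.780 * 1e6 * 1315.5 * 0.15695
Vp = 4.0839e+09 m^3


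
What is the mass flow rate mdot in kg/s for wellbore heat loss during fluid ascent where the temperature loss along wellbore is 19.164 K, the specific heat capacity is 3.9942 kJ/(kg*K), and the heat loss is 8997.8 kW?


mdot = Q_loss / (cp * dT)
mdot = 8997.8 / (3.9942 * 19.164)
mdot = 117.55 kg/s


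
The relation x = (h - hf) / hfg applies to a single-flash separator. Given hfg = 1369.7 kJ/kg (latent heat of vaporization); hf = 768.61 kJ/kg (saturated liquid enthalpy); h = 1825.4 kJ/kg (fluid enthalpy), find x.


x = (h - hf) / hfg
x = (1825.4 - 768.61) / 1369.7
x = 0.77155


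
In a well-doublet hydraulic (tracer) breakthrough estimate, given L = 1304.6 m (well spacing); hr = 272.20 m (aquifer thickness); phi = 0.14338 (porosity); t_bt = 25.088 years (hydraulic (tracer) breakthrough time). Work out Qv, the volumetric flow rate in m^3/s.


Qv = pi*hr*phi*L^2 / (3*t_bt*365.25*86400)
Qv = pi*272.20*0.14338*1304.6^2 / (3*25.088*365.25*86400)
Qv = 0.087860 m^3/s


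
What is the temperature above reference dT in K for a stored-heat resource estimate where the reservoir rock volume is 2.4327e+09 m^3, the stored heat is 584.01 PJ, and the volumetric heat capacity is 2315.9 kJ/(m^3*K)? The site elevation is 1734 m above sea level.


dT = Q_s * 1e12 / (Vr * rhoc)
dT = 584.01 * 1e12 / (2.4327e+09 * 2315.9)
dT = 103.66 K


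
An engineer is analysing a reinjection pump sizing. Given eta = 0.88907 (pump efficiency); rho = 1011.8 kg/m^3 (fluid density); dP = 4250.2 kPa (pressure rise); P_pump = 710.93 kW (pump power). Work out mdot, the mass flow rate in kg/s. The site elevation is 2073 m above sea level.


mdot = P_pump * rho * eta / dP
mdot = 710.93 * 1011.8 * 0.88907 / 4250.2
mdot = 150.47 kg/s


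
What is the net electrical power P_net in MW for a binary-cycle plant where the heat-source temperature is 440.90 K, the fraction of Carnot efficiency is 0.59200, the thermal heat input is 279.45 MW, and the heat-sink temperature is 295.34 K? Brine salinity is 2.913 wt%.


Step 1: eta = (1 - Tc/Th)*f = (1 - 295.34/440.9)*0.592 = 0.1954446
Step 2: P_net = eta * Q_in = 0.1954446 * 279.45 = 54.617 MW
P_net = 54.617 MW


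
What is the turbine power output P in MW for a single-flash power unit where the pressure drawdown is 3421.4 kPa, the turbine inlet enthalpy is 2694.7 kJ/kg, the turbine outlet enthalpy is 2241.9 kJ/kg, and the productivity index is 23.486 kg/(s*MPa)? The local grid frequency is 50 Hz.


Step 1: mdot = PI * dP / 1000 = 23.486 * 3421.4 / 1000 = 80.35500 kg/s
Step 2: P = mdot*(h_in - h_out)/1000 = 80.35500*(2694.7 - 2241.9)/1000 = 36.385 MW
P = 36.385 MW


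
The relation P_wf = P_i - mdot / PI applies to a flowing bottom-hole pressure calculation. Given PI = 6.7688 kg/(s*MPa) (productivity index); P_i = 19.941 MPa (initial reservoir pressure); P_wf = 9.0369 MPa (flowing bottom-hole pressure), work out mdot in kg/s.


mdot = (P_i - P_wf) * PI
mdot = (19.941 - 9.0369) * 6.7688
mdot = 73.808 kg/s


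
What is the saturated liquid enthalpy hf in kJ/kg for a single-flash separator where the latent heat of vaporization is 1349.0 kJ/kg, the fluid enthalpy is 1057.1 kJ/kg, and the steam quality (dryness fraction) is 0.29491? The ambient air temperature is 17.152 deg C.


hf = h - x * hfg
hf = 1057.1 - 0.29491 * 1349.0
hf = 659.27 kJ/kg


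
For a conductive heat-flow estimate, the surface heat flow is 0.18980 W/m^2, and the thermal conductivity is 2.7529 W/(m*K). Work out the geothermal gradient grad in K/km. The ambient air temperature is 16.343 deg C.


grad = q * 1000 / k
grad = 0.18980 * 1000 / 2.7529
grad = 68.94548 deg C/km
Convert: 68.94548 deg C/km * 1.0 = 68.945 K/km
grad = 68.945 K/km


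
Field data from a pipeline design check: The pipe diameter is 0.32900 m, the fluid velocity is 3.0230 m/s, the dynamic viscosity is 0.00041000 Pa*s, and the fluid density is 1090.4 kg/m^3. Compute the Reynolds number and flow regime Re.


Step 1: Re = rho*vel*D/mu = 1090.4*3.023*0.329/0.00041 = 2.6451e+06
Step 2: Re = 2.6451e+06 > 4000, so flow is turbulent.
Re = 2.6451e+06 (turbulent)


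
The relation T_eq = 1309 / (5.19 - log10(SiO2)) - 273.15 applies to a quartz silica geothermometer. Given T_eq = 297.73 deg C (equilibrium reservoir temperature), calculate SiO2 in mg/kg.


SiO2 = 10^(5.19 - 1309/(T_eq + 273.15))
SiO2 = 10^(5.19 - 1309/(297.73 + 273.15))
SiO2 = 788.95 mg/kg


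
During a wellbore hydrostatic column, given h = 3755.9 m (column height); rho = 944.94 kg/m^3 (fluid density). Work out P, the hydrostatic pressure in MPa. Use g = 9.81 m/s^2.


P = rho * g * h / 1e6
P = 944.94 * 9.81 * 3755.9 / 1e6
P = 34.817 MPa


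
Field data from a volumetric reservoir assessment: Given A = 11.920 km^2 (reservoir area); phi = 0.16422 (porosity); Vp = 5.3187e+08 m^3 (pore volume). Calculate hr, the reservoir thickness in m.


hr = Vp / (A * 1e6 * phi)
hr = 5.3187e+08 / (11.920 * 1e6 * 0.16422)
hr = 271.71 m


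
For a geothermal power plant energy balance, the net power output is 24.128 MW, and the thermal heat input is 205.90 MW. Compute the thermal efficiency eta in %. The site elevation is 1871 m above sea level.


eta = W_net / Q_in * 100
eta = 24.128 / 205.90 * 100
eta = 11.718 %


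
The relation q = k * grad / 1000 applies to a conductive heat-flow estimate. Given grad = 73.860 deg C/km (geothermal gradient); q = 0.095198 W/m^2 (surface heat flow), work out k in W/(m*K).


k = q * 1000 / grad
k = 0.095198 * 1000 / 73.860
k = 1.2889 W/(m*K)


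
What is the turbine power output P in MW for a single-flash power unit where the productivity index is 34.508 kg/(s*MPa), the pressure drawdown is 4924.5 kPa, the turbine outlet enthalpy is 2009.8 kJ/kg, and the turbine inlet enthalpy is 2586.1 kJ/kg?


Step 1: mdot = PI * dP / 1000 = 34.508 * 4924.5 / 1000 = 169.9346 kg/s
Step 2: P = mdot*(h_in - h_out)/1000 = 169.9346*(2586.1 - 2009.8)/1000 = 97.933 MW
P = 97.933 MW


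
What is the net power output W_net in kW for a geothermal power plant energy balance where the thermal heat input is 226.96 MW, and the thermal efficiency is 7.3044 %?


W_net = eta / 100 * Q_in
W_net = 7.3044 / 100 * 226.96
W_net = 16.57807 MW
Convert: 16.57807 MW * 1000.0 = 16578 kW
W_net = 16578 kW


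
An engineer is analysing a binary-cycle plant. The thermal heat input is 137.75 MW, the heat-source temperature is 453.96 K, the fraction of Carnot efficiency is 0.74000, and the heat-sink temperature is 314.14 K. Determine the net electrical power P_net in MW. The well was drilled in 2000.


Step 1: eta = (1 - Tc/Th)*f = (1 - 314.14/453.96)*0.74 = 0.2279205
Step 2: P_net = eta * Q_in = 0.2279205 * 137.75 = 31.396 MW
P_net = 31.396 MW


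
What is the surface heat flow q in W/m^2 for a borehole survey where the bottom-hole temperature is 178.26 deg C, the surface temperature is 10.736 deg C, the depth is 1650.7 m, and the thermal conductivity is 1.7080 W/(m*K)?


Step 1: grad = (T_d - T_surf)/d * 1000 = (178.26 - 10.736)/1650.7 * 1000 = 101.4866 deg C/km
Step 2: q = k * grad / 1000 = 1.708 * 101.4866 / 1000 = 0.17334 W/m^2
q = 0.17334 W/m^2


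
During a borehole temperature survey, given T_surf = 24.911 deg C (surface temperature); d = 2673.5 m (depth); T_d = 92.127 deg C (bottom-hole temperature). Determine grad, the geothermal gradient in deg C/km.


grad = (T_d - T_surf) / d * 1000
grad = (92.127 - 24.911) / 2673.5 * 1000
grad = 25.142 deg C/km


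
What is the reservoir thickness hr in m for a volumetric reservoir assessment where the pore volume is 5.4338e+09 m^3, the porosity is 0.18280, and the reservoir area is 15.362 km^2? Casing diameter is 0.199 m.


hr = Vp / (A * 1e6 * phi)
hr = 5.4338e+09 / (15.362 * 1e6 * 0.18280)
hr = 1935.0 m


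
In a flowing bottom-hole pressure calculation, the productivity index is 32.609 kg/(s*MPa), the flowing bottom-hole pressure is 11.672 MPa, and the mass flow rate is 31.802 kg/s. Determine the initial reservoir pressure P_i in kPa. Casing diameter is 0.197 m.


P_i = P_wf + mdot / PI
P_i = 11.672 + 31.802 / 32.609
P_i = 12.64725 MPa
Convert: 12.64725 MPa * 1000.0 = 12647 kPa
P_i = 12647 kPa


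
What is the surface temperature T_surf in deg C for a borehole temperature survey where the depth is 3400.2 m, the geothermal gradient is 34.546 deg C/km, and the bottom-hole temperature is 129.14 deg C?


T_surf = T_d - grad * d / 1000
T_surf = 129.14 - 34.546 * 3400.2 / 1000
T_surf = 11.677 deg C


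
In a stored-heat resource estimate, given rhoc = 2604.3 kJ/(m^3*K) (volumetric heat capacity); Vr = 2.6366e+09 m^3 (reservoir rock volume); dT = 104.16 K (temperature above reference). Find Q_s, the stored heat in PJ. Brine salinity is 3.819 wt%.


Q_s = Vr * rhoc * dT / 1e12
Q_s = 2.6366e+09 * 2604.3 * 104.16 / 1e12
Q_s = 715.21 PJ


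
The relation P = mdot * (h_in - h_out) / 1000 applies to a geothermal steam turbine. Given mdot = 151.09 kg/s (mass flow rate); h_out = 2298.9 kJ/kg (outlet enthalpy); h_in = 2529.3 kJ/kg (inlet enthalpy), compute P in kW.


P = mdot * (h_in - h_out) / 1000
P = 151.09 * (2529.3 - 2298.9) / 1000
P = 34.81114 MW
Convert: 34.81114 MW * 1000.0 = 34811 kW
P = 34811 kW


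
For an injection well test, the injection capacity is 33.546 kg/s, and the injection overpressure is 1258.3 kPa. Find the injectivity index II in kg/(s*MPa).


II = mdot * 1000 / dP
II = 33.546 * 1000 / 1258.3
II = 26.660 kg/(s*MPa)


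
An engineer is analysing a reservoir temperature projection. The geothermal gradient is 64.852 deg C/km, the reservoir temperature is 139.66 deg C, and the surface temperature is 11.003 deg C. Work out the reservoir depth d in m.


d = (T_res - T_surf) / grad * 1000
d = (139.66 - 11.003) / 64.852 * 1000
d = 1983.9 m


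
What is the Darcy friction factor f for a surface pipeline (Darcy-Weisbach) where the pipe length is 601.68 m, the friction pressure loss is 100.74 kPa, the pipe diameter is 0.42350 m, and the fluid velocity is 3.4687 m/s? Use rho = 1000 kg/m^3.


f = dP*1000 / ((L/D)*(rho*vel^2/2))
f = 100.74*1000 / ((601.68/0.42350)*(1000*3.4687^2/2))
f = 0.011787


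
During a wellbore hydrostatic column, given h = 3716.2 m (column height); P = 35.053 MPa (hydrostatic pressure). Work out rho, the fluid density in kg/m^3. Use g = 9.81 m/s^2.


rho = P * 1e6 / (g * h)
rho = 35.053 * 1e6 / (9.81 * 3716.2)
rho = 961.52 kg/m^3


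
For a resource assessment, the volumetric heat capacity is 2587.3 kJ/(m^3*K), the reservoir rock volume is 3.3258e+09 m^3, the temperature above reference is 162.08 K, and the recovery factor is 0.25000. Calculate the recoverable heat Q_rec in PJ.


Step 1: Q_s = Vr*rhoc*dT/1e12 = 3.3258e+09*2587.3*162.08/1e12 = 1394.673 PJ
Step 2: Q_rec = Q_s * RF = 1394.673 * 0.25 = 348.67 PJ
Q_rec = 348.67 PJ


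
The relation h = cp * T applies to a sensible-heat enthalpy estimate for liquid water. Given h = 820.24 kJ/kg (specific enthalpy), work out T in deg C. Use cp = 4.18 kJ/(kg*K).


T = h / cp
T = 820.24 / 4.18
T = 196.23 deg C


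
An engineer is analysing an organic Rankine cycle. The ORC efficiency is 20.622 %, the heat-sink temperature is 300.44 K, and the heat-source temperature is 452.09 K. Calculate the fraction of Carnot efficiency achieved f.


f = (eta_orc/100) / (1 - Tc/Th)
f = (20.622/100) / (1 - 300.44/452.09)
f = 0.61477


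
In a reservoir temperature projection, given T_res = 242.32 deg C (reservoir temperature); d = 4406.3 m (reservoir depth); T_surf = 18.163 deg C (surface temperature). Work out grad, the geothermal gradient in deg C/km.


grad = (T_res - T_surf) / d * 1000
grad = (242.32 - 18.163) / 4406.3 * 1000
grad = 50.872 deg C/km


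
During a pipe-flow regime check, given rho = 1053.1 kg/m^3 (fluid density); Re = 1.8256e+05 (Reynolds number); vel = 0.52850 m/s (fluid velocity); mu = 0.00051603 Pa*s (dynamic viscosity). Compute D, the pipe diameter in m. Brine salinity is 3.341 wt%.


D = Re * mu / (rho * vel)
D = 1.8256e+05 * 0.00051603 / (1053.1 * 0.52850)
D = 0.16926 m


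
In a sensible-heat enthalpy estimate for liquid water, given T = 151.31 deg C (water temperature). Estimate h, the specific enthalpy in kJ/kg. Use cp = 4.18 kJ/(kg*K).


h = cp * T
h = 4.18 * 151.31
h = 632.48 kJ/kg


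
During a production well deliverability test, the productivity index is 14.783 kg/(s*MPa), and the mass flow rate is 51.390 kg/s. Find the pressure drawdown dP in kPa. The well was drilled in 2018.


dP = mdot * 1000 / PI
dP = 51.390 * 1000 / 14.783
dP = 3476.3 kPa


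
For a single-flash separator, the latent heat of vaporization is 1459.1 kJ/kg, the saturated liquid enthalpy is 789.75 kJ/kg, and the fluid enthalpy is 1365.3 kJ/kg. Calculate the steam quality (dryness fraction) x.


x = (h - hf) / hfg
x = (1365.3 - 789.75) / 1459.1
x = 0.39446


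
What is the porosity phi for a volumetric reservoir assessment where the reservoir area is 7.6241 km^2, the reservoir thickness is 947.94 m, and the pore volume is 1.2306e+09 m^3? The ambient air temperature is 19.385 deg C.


phi = Vp / (A * 1e6 * hr)
phi = 1.2306e+09 / (7.6241 * 1e6 * 947.94)
phi = 0.17027


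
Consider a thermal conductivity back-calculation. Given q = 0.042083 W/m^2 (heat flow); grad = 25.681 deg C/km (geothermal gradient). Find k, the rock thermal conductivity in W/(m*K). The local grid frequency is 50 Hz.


k = q / (grad / 1000)
k = 0.042083 / (25.681 / 1000)
k = 1.6387 W/(m*K)


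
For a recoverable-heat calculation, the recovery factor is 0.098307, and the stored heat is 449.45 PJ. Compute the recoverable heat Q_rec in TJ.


Q_rec = Q_s * RF
Q_rec = 449.45 * 0.098307
Q_rec = 44.18408 PJ
Convert: 44.18408 PJ * 1000.0 = 44184 TJ
Q_rec = 44184 TJ


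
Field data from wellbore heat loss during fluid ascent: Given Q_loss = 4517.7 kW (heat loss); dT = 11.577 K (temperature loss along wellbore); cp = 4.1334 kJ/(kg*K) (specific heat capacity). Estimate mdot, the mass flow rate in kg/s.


mdot = Q_loss / (cp * dT)
mdot = 4517.7 / (4.1334 * 11.577)
mdot = 94.409 kg/s


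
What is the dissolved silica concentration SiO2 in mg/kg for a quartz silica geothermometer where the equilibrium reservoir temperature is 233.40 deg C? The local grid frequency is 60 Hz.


SiO2 = 10^(5.19 - 1309/(T_eq + 273.15))
SiO2 = 10^(5.19 - 1309/(233.40 + 273.15))
SiO2 = 403.51 mg/kg


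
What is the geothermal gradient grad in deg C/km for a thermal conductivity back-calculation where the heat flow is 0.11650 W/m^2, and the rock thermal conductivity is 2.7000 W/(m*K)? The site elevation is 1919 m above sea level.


grad = q / k * 1000
grad = 0.11650 / 2.7000 * 1000
grad = 43.148 deg C/km


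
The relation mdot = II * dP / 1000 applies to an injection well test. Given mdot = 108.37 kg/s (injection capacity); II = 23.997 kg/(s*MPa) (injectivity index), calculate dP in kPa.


dP = mdot * 1000 / II
dP = 108.37 * 1000 / 23.997
dP = 4516.0 kPa


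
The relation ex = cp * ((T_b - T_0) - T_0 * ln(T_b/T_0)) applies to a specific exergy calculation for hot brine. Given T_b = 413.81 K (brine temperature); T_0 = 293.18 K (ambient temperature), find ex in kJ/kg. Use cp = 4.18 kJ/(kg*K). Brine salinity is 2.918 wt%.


ex = cp * ((T_b - T_0) - T_0 * ln(T_b/T_0))
ex = 4.18 * ((413.81 - 293.18) - 293.18 * ln(413.81/293.18))
ex = 81.904 kJ/kg


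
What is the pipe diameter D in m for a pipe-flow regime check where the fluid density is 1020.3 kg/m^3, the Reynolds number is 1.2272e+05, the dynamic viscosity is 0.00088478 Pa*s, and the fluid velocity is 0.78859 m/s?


D = Re * mu / (rho * vel)
D = 1.2272e+05 * 0.00088478 / (1020.3 * 0.78859)
D = 0.13495 m


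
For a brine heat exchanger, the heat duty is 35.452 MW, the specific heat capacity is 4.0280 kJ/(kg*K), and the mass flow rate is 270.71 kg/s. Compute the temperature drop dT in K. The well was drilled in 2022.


dT = Q * 1000 / (mdot * cp)
dT = 35.452 * 1000 / (270.71 * 4.0280)
dT = 32.512 K
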